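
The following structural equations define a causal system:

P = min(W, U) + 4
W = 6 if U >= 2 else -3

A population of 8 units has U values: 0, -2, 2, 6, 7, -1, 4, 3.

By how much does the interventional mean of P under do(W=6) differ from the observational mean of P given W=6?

Every unit gets W=6 under the intervention. P values become 4, 2, 6, 10, 10, 3, 8, 7; E[P|do(W=6)] = 6.25.
Observing W=6 restricts to units where W's equation naturally yields 6: U ∈ {2, 6, 7, 4, 3}. In that subpopulation P = 6, 10, 10, 8, 7, mean 8.2.
Difference = 6.25 − 8.2 = -1.95.

-1.95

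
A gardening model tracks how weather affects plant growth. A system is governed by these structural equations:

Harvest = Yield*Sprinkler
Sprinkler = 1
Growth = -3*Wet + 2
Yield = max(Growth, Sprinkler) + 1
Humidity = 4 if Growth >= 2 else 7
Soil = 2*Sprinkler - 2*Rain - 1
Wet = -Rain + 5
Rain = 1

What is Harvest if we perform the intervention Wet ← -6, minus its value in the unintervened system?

do(Wet=-6) replaces the equation Wet = -Rain + 5 with the constant Wet = -6.
Growth = -3*Wet + 2  [with Wet=-6]  = 20
Yield = max(Growth, Sprinkler) + 1  [with Growth=20, Sprinkler=1]  = 21
Harvest = Yield*Sprinkler  [with Yield=21, Sprinkler=1]  = 21
Without intervention: Wet = -Rain + 5  [with Rain=1]  = 4; Growth = -3*Wet + 2  [with Wet=4]  = -10; Yield = max(Growth, Sprinkler) + 1  [with Growth=-10, Sprinkler=1]  = 2; Harvest = Yield*Sprinkler  [with Yield=2, Sprinkler=1]  = 2.
Change = 21 − 2 = 19.

19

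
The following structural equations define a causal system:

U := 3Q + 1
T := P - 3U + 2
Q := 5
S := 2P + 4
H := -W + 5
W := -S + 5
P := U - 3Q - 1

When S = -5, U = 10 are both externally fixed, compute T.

-34

Under do(S = -5, U = 10), each intervened variable's structural equation is replaced by its fixed value.
P = U - 3Q - 1  [with U=10, Q=5]  = -6
T = P - 3U + 2  [with P=-6, U=10]  = -34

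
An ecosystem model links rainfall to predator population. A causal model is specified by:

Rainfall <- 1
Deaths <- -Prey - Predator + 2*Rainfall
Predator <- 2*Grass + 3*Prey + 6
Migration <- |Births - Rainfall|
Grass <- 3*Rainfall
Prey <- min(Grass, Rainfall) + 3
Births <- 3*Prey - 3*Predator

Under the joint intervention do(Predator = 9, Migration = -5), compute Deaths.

The joint intervention fixes Predator = 9, Migration = -5, removing each variable's own equation.
Grass = 3*Rainfall  [with Rainfall=1]  = 3
Prey = min(Grass, Rainfall) + 3  [with Grass=3, Rainfall=1]  = 4
Deaths = -Prey - Predator + 2*Rainfall  [with Prey=4, Predator=9, Rainfall=1]  = -11

-11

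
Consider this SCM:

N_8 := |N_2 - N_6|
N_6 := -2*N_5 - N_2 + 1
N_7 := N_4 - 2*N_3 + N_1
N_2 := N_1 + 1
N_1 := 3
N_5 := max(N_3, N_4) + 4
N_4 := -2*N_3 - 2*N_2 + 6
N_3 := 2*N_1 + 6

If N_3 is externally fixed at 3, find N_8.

21

The intervention breaks the incoming arrows to N_3: N_3 := 2*N_1 + 6 no longer applies, and N_3 = 3.
N_2 = N_1 + 1  [with N_1=3]  = 4
N_4 = -2*N_3 - 2*N_2 + 6  [with N_3=3, N_2=4]  = -8
N_5 = max(N_3, N_4) + 4  [with N_3=3, N_4=-8]  = 7
N_6 = -2*N_5 - N_2 + 1  [with N_5=7, N_2=4]  = -17
N_8 = |N_2 - N_6|  [with N_2=4, N_6=-17]  = 21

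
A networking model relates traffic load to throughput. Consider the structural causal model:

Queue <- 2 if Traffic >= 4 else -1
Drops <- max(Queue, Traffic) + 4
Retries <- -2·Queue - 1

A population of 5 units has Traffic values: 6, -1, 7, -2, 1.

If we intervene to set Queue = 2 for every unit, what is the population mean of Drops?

7.8

do(Queue=2) breaks Queue's dependence on Traffic. With Queue=2 fixed, Drops across the units is 10, 6, 11, 6, 6, mean 7.8.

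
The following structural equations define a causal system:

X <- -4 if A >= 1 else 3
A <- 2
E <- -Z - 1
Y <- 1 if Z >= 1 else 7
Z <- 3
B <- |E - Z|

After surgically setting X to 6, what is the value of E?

-4

Under do(X=6), the mechanism X <- -4 if A >= 1 else 3 is discarded; X is fixed at 6.
Since E is not a descendant of the intervened variable, it is unaffected.
E = -Z - 1  [with Z=3]  = -4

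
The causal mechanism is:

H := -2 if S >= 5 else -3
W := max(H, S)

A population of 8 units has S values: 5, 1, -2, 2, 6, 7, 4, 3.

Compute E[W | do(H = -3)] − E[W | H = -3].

do(H=-3) breaks H's dependence on S. With H=-3 fixed, W across the units is 5, 1, -2, 2, 6, 7, 4, 3, mean 3.25.
E[W|H=-3] averages over only the 5 units with H=-3 (S = 1, -2, 2, 4, 3): W = 1, -2, 2, 4, 3, mean 1.6.
Difference = 3.25 − 1.6 = 1.65.

1.65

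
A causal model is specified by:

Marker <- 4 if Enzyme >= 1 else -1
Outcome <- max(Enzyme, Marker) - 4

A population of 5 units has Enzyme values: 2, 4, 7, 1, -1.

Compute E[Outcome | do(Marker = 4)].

0.6

The intervention sets Marker=4 in all 5 units regardless of Enzyme. Recomputing Outcome per unit gives 0, 0, 3, 0, 0; average 0.6.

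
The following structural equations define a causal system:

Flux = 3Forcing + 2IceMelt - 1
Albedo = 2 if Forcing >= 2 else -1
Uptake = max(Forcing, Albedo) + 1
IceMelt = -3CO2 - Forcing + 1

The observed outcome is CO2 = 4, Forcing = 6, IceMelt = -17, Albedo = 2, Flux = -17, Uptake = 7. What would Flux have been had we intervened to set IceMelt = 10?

do(IceMelt=10) replaces the equation IceMelt = -3CO2 - Forcing + 1 with the constant IceMelt = 10.
Flux = 3Forcing + 2IceMelt - 1  [with Forcing=6, IceMelt=10]  = 37

37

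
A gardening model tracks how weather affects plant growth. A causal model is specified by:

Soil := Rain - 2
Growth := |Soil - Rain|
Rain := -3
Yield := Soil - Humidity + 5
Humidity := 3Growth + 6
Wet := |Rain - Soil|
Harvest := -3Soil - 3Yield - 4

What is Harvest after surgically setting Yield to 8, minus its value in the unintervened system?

-60

Intervening sets Yield = 8 and removes its equation (Yield := Soil - Humidity + 5).
Soil = Rain - 2  [with Rain=-3]  = -5
Harvest = -3Soil - 3Yield - 4  [with Soil=-5, Yield=8]  = -13
Without intervention: Soil = Rain - 2  [with Rain=-3]  = -5; Growth = |Soil - Rain|  [with Soil=-5, Rain=-3]  = 2; Humidity = 3Growth + 6  [with Growth=2]  = 12; Yield = Soil - Humidity + 5  [with Soil=-5, Humidity=12]  = -12; Harvest = -3Soil - 3Yield - 4  [with Soil=-5, Yield=-12]  = 47.
Change = -13 − 47 = -60.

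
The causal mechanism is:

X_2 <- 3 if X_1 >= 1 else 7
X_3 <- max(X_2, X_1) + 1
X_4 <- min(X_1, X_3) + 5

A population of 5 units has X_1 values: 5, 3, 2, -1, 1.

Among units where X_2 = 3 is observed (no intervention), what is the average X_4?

E[X_4|X_2=3] averages over only the 4 units with X_2=3 (X_1 = 5, 3, 2, 1): X_4 = 10, 8, 7, 6, mean 7.75.

7.75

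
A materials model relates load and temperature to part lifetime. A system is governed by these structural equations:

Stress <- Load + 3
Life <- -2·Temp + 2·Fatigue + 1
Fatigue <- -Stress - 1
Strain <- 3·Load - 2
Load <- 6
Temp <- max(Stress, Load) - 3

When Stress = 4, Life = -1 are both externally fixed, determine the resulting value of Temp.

The joint intervention fixes Stress = 4, Life = -1, removing each variable's own equation.
Temp = max(Stress, Load) - 3  [with Stress=4, Load=6]  = 3

3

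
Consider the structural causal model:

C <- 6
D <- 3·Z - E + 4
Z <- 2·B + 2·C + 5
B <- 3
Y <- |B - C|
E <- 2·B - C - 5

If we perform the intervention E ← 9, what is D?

The intervention breaks the incoming arrows to E: E <- 2·B - C - 5 no longer applies, and E = 9.
Z = 2·B + 2·C + 5  [with B=3, C=6]  = 23
D = 3·Z - E + 4  [with Z=23, E=9]  = 64

64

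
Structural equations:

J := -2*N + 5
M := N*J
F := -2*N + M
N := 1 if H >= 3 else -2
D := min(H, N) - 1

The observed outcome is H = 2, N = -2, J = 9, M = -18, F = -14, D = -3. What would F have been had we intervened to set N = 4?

-20

do(N=4) replaces the equation N := 1 if H >= 3 else -2 with the constant N = 4.
J = -2*N + 5  [with N=4]  = -3
M = N*J  [with N=4, J=-3]  = -12
F = -2*N + M  [with N=4, M=-12]  = -20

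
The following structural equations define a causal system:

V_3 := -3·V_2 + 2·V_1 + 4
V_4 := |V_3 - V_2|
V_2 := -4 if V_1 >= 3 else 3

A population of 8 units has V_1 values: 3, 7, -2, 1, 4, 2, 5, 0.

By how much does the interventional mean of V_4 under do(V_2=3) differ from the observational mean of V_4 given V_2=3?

-2.5

Under do(V_2=3), V_2's equation is replaced by V_2=3 for every unit. Per-unit V_4: 2, 6, 12, 6, 0, 4, 2, 8. Mean = 5.
E[V_4|V_2=3] averages over only the 4 units with V_2=3 (V_1 = -2, 1, 2, 0): V_4 = 12, 6, 4, 8, mean 7.5.
Difference = 5 − 7.5 = -2.5.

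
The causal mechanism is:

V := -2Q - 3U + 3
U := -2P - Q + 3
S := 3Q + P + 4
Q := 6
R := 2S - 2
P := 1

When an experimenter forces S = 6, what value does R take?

The intervention breaks the incoming arrows to S: S := 3Q + P + 4 no longer applies, and S = 6.
R = 2S - 2  [with S=6]  = 10

10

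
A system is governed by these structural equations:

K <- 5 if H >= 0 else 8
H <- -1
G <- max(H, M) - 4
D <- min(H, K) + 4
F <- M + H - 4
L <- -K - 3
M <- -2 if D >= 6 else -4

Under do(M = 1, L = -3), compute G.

Setting M = 1, L = -3 by intervention discards those variables' equations.
G = max(H, M) - 4  [with H=-1, M=1]  = -3

-3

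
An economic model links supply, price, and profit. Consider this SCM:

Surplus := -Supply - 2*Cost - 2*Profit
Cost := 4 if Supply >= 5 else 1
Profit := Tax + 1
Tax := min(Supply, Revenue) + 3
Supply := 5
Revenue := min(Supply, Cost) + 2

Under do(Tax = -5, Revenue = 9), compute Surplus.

The joint intervention fixes Tax = -5, Revenue = 9, removing each variable's own equation.
Cost = 4 if Supply >= 5 else 1  [with Supply=5]  = 4
Profit = Tax + 1  [with Tax=-5]  = -4
Surplus = -Supply - 2*Cost - 2*Profit  [with Supply=5, Cost=4, Profit=-4]  = -5

-5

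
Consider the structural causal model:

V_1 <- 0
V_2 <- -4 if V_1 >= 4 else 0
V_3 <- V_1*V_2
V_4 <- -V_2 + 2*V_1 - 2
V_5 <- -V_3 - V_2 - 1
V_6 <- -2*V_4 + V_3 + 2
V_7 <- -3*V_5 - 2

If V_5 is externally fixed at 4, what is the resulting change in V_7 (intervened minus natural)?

Under do(V_5=4), the mechanism V_5 <- -V_3 - V_2 - 1 is discarded; V_5 is fixed at 4.
V_7 = -3*V_5 - 2  [with V_5=4]  = -14
Without intervention: V_2 = -4 if V_1 >= 4 else 0  [with V_1=0]  = 0; V_3 = V_1*V_2  [with V_1=0, V_2=0]  = 0; V_5 = -V_3 - V_2 - 1  [with V_3=0, V_2=0]  = -1; V_7 = -3*V_5 - 2  [with V_5=-1]  = 1.
Change = -14 − 1 = -15.

-15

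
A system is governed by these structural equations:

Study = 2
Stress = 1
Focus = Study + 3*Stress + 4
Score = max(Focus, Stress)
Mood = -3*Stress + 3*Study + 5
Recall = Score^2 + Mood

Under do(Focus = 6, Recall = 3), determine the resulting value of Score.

Setting Focus = 6, Recall = 3 by intervention discards those variables' equations.
Score = max(Focus, Stress)  [with Focus=6, Stress=1]  = 6

6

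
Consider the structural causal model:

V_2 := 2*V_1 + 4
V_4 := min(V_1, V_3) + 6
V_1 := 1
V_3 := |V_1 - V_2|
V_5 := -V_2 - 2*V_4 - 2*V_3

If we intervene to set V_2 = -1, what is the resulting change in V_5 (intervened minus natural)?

do(V_2=-1) replaces the equation V_2 := 2*V_1 + 4 with the constant V_2 = -1.
V_3 = |V_1 - V_2|  [with V_1=1, V_2=-1]  = 2
V_4 = min(V_1, V_3) + 6  [with V_1=1, V_3=2]  = 7
V_5 = -V_2 - 2*V_4 - 2*V_3  [with V_2=-1, V_4=7, V_3=2]  = -17
Without intervention: V_2 = 2*V_1 + 4  [with V_1=1]  = 6; V_3 = |V_1 - V_2|  [with V_1=1, V_2=6]  = 5; V_4 = min(V_1, V_3) + 6  [with V_1=1, V_3=5]  = 7; V_5 = -V_2 - 2*V_4 - 2*V_3  [with V_2=6, V_4=7, V_3=5]  = -30.
Change = -17 − (-30) = 13.

13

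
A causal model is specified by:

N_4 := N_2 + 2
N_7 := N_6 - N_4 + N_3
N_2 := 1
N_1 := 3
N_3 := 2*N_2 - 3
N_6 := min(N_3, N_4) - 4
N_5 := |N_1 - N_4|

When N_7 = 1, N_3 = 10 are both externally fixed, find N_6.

Setting N_7 = 1, N_3 = 10 by intervention discards those variables' equations.
N_4 = N_2 + 2  [with N_2=1]  = 3
N_6 = min(N_3, N_4) - 4  [with N_3=10, N_4=3]  = -1

-1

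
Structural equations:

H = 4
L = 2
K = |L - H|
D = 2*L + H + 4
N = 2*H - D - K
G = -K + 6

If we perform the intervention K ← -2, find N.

do(K=-2) replaces the equation K = |L - H| with the constant K = -2.
D = 2*L + H + 4  [with L=2, H=4]  = 12
N = 2*H - D - K  [with H=4, D=12, K=-2]  = -2

-2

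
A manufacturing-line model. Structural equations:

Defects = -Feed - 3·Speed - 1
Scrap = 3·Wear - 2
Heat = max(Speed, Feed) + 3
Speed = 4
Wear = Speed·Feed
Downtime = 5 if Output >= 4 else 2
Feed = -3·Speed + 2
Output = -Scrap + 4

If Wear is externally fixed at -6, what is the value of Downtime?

do(Wear=-6) replaces the equation Wear = Speed·Feed with the constant Wear = -6.
Scrap = 3·Wear - 2  [with Wear=-6]  = -20
Output = -Scrap + 4  [with Scrap=-20]  = 24
Downtime = 5 if Output >= 4 else 2  [with Output=24]  = 5

5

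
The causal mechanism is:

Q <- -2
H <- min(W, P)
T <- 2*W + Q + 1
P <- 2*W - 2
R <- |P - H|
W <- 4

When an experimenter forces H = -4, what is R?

10

The intervention breaks the incoming arrows to H: H <- min(W, P) no longer applies, and H = -4.
P = 2*W - 2  [with W=4]  = 6
R = |P - H|  [with P=6, H=-4]  = 10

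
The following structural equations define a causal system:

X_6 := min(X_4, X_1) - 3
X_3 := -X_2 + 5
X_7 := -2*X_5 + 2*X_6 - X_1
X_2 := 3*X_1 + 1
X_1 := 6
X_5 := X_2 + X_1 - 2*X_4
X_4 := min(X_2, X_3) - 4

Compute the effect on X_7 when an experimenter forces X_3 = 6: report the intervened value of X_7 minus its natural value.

The intervention breaks the incoming arrows to X_3: X_3 := -X_2 + 5 no longer applies, and X_3 = 6.
X_2 = 3*X_1 + 1  [with X_1=6]  = 19
X_4 = min(X_2, X_3) - 4  [with X_2=19, X_3=6]  = 2
X_5 = X_2 + X_1 - 2*X_4  [with X_2=19, X_1=6, X_4=2]  = 21
X_6 = min(X_4, X_1) - 3  [with X_4=2, X_1=6]  = -1
X_7 = -2*X_5 + 2*X_6 - X_1  [with X_5=21, X_6=-1, X_1=6]  = -50
Without intervention: X_2 = 3*X_1 + 1  [with X_1=6]  = 19; X_3 = -X_2 + 5  [with X_2=19]  = -14; X_4 = min(X_2, X_3) - 4  [with X_2=19, X_3=-14]  = -18; X_5 = X_2 + X_1 - 2*X_4  [with X_2=19, X_1=6, X_4=-18]  = 61; X_6 = min(X_4, X_1) - 3  [with X_4=-18, X_1=6]  = -21; X_7 = -2*X_5 + 2*X_6 - X_1  [with X_5=61, X_6=-21, X_1=6]  = -170.
Change = -50 − (-170) = 120.

120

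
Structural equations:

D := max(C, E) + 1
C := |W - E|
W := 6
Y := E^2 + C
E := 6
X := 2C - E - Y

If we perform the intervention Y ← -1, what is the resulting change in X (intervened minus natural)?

37

Intervening sets Y = -1 and removes its equation (Y := E^2 + C).
C = |W - E|  [with W=6, E=6]  = 0
X = 2C - E - Y  [with C=0, E=6, Y=-1]  = -5
Without intervention: C = |W - E|  [with W=6, E=6]  = 0; Y = E^2 + C  [with E=6, C=0]  = 36; X = 2C - E - Y  [with C=0, E=6, Y=36]  = -42.
Change = -5 − (-42) = 37.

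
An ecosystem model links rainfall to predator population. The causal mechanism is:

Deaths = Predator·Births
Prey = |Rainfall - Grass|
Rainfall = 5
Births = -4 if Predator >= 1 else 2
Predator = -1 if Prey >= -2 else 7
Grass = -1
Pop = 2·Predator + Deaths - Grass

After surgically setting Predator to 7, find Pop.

-13

The intervention breaks the incoming arrows to Predator: Predator = -1 if Prey >= -2 else 7 no longer applies, and Predator = 7.
Births = -4 if Predator >= 1 else 2  [with Predator=7]  = -4
Deaths = Predator·Births  [with Predator=7, Births=-4]  = -28
Pop = 2·Predator + Deaths - Grass  [with Predator=7, Deaths=-28, Grass=-1]  = -13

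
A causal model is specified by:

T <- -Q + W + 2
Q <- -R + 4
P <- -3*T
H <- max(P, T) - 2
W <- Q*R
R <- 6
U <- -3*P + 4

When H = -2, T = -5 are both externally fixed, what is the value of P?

15

Setting H = -2, T = -5 by intervention discards those variables' equations.
P = -3*T  [with T=-5]  = 15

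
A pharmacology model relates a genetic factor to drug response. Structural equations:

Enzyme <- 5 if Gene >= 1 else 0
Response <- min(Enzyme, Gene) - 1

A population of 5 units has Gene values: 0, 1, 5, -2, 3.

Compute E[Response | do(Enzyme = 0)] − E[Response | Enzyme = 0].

Every unit gets Enzyme=0 under the intervention. Response values become -1, -1, -1, -3, -1; E[Response|do(Enzyme=0)] = -1.4.
E[Response|Enzyme=0] averages over only the 2 units with Enzyme=0 (Gene = 0, -2): Response = -1, -3, mean -2.
Difference = -1.4 − (-2) = 0.6.

0.6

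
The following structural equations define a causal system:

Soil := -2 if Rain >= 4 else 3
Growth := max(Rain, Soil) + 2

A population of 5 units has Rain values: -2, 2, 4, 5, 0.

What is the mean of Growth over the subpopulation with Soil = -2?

6.5

Observing Soil=-2 restricts to units where Soil's equation naturally yields -2: Rain ∈ {4, 5}. In that subpopulation Growth = 6, 7, mean 6.5.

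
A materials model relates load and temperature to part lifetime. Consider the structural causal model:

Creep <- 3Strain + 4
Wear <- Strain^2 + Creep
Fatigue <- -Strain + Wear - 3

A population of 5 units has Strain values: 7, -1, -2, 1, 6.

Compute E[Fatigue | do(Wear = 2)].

-3.2

do(Wear=2) breaks Wear's dependence on Strain. With Wear=2 fixed, Fatigue across the units is -8, 0, 1, -2, -7, mean -3.2.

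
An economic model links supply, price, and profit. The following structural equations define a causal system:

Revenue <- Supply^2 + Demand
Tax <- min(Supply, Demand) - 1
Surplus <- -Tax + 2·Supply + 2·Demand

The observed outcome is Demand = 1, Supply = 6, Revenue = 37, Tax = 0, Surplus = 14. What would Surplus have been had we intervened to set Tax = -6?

20

Intervening sets Tax = -6 and removes its equation (Tax <- min(Supply, Demand) - 1).
Surplus = -Tax + 2·Supply + 2·Demand  [with Tax=-6, Supply=6, Demand=1]  = 20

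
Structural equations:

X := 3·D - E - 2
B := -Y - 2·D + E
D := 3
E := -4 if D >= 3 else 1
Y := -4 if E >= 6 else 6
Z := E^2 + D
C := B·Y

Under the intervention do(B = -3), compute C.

Under do(B=-3), the mechanism B := -Y - 2·D + E is discarded; B is fixed at -3.
E = -4 if D >= 3 else 1  [with D=3]  = -4
Y = -4 if E >= 6 else 6  [with E=-4]  = 6
C = B·Y  [with B=-3, Y=6]  = -18

-18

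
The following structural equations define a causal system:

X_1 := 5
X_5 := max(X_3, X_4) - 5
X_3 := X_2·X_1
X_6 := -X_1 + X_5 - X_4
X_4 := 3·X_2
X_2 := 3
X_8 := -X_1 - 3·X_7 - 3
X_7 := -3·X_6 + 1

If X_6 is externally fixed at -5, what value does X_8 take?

Intervening sets X_6 = -5 and removes its equation (X_6 := -X_1 + X_5 - X_4).
X_7 = -3·X_6 + 1  [with X_6=-5]  = 16
X_8 = -X_1 - 3·X_7 - 3  [with X_1=5, X_7=16]  = -56

-56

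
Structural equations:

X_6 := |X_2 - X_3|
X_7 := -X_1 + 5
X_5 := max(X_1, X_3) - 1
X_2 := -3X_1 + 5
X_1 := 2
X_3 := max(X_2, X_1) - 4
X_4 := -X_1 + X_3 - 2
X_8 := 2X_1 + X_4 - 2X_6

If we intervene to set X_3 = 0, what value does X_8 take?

The intervention breaks the incoming arrows to X_3: X_3 := max(X_2, X_1) - 4 no longer applies, and X_3 = 0.
X_2 = -3X_1 + 5  [with X_1=2]  = -1
X_4 = -X_1 + X_3 - 2  [with X_1=2, X_3=0]  = -4
X_6 = |X_2 - X_3|  [with X_2=-1, X_3=0]  = 1
X_8 = 2X_1 + X_4 - 2X_6  [with X_1=2, X_4=-4, X_6=1]  = -2

-2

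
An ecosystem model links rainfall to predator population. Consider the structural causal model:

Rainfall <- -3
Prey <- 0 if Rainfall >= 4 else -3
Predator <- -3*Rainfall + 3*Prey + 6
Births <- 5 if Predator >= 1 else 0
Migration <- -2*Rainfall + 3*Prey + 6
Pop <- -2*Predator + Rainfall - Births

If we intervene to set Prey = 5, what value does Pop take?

Under do(Prey=5), the mechanism Prey <- 0 if Rainfall >= 4 else -3 is discarded; Prey is fixed at 5.
Predator = -3*Rainfall + 3*Prey + 6  [with Rainfall=-3, Prey=5]  = 30
Births = 5 if Predator >= 1 else 0  [with Predator=30]  = 5
Pop = -2*Predator + Rainfall - Births  [with Predator=30, Rainfall=-3, Births=5]  = -68

-68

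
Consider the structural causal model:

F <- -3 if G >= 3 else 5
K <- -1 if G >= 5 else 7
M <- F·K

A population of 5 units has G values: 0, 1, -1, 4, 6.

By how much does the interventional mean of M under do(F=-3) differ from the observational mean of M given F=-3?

-7.2

Every unit gets F=-3 under the intervention. M values become -21, -21, -21, -21, 3; E[M|do(F=-3)] = -16.2.
Conditioning on F=-3 selects the 2 unit(s) with G ∈ {4, 6}. Their M values: -21, 3. Mean = -9.
Difference = -16.2 − (-9) = -7.2.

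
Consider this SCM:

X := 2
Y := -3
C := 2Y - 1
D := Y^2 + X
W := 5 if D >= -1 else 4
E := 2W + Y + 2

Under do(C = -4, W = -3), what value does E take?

-7

Setting C = -4, W = -3 by intervention discards those variables' equations.
E = 2W + Y + 2  [with W=-3, Y=-3]  = -7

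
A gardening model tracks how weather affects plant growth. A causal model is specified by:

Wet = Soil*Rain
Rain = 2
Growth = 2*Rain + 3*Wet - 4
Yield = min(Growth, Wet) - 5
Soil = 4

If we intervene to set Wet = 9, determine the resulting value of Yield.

4

do(Wet=9) replaces the equation Wet = Soil*Rain with the constant Wet = 9.
Growth = 2*Rain + 3*Wet - 4  [with Rain=2, Wet=9]  = 27
Yield = min(Growth, Wet) - 5  [with Growth=27, Wet=9]  = 4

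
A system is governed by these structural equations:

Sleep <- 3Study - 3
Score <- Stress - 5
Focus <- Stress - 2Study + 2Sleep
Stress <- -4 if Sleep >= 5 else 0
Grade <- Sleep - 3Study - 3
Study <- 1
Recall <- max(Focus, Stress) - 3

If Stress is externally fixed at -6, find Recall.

The intervention breaks the incoming arrows to Stress: Stress <- -4 if Sleep >= 5 else 0 no longer applies, and Stress = -6.
Sleep = 3Study - 3  [with Study=1]  = 0
Focus = Stress - 2Study + 2Sleep  [with Stress=-6, Study=1, Sleep=0]  = -8
Recall = max(Focus, Stress) - 3  [with Focus=-8, Stress=-6]  = -9

-9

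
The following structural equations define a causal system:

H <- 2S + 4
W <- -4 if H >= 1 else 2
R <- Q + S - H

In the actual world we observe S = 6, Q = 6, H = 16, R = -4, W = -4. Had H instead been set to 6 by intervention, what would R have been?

The intervention breaks the incoming arrows to H: H <- 2S + 4 no longer applies, and H = 6.
R = Q + S - H  [with Q=6, S=6, H=6]  = 6

6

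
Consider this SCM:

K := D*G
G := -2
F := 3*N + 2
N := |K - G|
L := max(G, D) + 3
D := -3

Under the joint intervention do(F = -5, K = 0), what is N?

Under do(F = -5, K = 0), each intervened variable's structural equation is replaced by its fixed value.
N = |K - G|  [with K=0, G=-2]  = 2

2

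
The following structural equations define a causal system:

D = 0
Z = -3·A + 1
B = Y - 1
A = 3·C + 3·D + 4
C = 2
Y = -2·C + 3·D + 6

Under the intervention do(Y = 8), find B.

The intervention breaks the incoming arrows to Y: Y = -2·C + 3·D + 6 no longer applies, and Y = 8.
B = Y - 1  [with Y=8]  = 7

7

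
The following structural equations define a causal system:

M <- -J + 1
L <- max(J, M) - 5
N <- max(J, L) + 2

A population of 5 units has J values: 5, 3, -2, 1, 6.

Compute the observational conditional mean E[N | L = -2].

Conditioning on L=-2 selects the 2 unit(s) with J ∈ {3, -2}. Their N values: 5, 0. Mean = 2.5.

2.5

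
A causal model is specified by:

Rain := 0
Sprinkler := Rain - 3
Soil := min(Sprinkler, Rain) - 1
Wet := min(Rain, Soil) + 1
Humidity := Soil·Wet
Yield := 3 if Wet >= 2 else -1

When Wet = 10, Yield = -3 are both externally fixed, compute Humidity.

Setting Wet = 10, Yield = -3 by intervention discards those variables' equations.
Sprinkler = Rain - 3  [with Rain=0]  = -3
Soil = min(Sprinkler, Rain) - 1  [with Sprinkler=-3, Rain=0]  = -4
Humidity = Soil·Wet  [with Soil=-4, Wet=10]  = -40

-40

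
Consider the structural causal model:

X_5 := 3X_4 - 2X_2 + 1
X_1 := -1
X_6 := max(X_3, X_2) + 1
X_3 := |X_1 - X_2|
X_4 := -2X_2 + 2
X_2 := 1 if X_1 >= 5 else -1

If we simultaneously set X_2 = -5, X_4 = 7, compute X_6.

The joint intervention fixes X_2 = -5, X_4 = 7, removing each variable's own equation.
X_3 = |X_1 - X_2|  [with X_1=-1, X_2=-5]  = 4
X_6 = max(X_3, X_2) + 1  [with X_3=4, X_2=-5]  = 5

5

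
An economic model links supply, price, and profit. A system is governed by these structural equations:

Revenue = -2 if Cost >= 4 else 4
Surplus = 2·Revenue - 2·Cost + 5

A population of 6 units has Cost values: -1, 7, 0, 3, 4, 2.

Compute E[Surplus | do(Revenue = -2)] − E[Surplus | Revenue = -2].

Under do(Revenue=-2), Revenue's equation is replaced by Revenue=-2 for every unit. Per-unit Surplus: 3, -13, 1, -5, -7, -3. Mean = -4.
E[Surplus|Revenue=-2] averages over only the 2 units with Revenue=-2 (Cost = 7, 4): Surplus = -13, -7, mean -10.
Difference = -4 − (-10) = 6.

6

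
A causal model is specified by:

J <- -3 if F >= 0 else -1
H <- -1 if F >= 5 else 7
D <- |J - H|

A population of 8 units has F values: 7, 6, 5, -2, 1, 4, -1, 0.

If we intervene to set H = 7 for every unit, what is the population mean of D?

The intervention sets H=7 in all 8 units regardless of F. Recomputing D per unit gives 10, 10, 10, 8, 10, 10, 8, 10; average 9.5.

9.5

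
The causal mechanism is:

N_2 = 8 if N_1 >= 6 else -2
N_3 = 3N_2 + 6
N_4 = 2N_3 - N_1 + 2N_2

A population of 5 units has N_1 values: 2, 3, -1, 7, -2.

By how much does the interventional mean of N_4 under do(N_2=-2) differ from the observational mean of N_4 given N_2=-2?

-1.3

Under do(N_2=-2), N_2's equation is replaced by N_2=-2 for every unit. Per-unit N_4: -6, -7, -3, -11, -2. Mean = -5.8.
E[N_4|N_2=-2] averages over only the 4 units with N_2=-2 (N_1 = 2, 3, -1, -2): N_4 = -6, -7, -3, -2, mean -4.5.
Difference = -5.8 − (-4.5) = -1.3.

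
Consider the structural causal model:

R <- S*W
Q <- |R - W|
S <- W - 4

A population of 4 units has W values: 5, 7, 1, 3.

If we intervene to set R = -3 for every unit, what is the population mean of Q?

do(R=-3) breaks R's dependence on W. With R=-3 fixed, Q across the units is 8, 10, 4, 6, mean 7.

7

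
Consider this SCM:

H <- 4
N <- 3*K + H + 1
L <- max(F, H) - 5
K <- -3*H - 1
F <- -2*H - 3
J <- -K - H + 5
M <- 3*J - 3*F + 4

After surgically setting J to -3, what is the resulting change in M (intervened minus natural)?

Under do(J=-3), the mechanism J <- -K - H + 5 is discarded; J is fixed at -3.
F = -2*H - 3  [with H=4]  = -11
M = 3*J - 3*F + 4  [with J=-3, F=-11]  = 28
Without intervention: K = -3*H - 1  [with H=4]  = -13; F = -2*H - 3  [with H=4]  = -11; J = -K - H + 5  [with K=-13, H=4]  = 14; M = 3*J - 3*F + 4  [with J=14, F=-11]  = 79.
Change = 28 − 79 = -51.

-51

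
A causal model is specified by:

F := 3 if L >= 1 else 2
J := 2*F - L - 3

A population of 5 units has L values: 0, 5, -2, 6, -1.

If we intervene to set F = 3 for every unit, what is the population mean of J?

1.4

Every unit gets F=3 under the intervention. J values become 3, -2, 5, -3, 4; E[J|do(F=3)] = 1.4.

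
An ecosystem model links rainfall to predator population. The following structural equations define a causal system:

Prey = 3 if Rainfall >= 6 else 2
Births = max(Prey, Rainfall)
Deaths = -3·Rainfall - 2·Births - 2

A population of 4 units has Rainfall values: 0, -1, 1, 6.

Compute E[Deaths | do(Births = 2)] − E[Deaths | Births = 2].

-4.5

The intervention sets Births=2 in all 4 units regardless of Rainfall. Recomputing Deaths per unit gives -6, -3, -9, -24; average -10.5.
Observing Births=2 restricts to units where Births's equation naturally yields 2: Rainfall ∈ {0, -1, 1}. In that subpopulation Deaths = -6, -3, -9, mean -6.
Difference = -10.5 − (-6) = -4.5.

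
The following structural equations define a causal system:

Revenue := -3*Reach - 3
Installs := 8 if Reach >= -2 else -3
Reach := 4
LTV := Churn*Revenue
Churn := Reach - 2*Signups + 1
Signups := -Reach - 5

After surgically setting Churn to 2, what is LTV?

-30

Under do(Churn=2), the mechanism Churn := Reach - 2*Signups + 1 is discarded; Churn is fixed at 2.
Revenue = -3*Reach - 3  [with Reach=4]  = -15
LTV = Churn*Revenue  [with Churn=2, Revenue=-15]  = -30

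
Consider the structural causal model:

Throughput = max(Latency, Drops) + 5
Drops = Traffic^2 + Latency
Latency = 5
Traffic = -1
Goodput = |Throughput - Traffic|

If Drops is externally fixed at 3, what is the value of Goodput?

11

do(Drops=3) replaces the equation Drops = Traffic^2 + Latency with the constant Drops = 3.
Throughput = max(Latency, Drops) + 5  [with Latency=5, Drops=3]  = 10
Goodput = |Throughput - Traffic|  [with Throughput=10, Traffic=-1]  = 11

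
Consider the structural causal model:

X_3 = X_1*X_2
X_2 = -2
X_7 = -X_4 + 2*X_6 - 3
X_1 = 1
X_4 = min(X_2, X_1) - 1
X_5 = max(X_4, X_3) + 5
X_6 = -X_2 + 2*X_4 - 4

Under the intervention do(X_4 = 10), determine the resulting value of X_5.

Intervening sets X_4 = 10 and removes its equation (X_4 = min(X_2, X_1) - 1).
X_3 = X_1*X_2  [with X_1=1, X_2=-2]  = -2
X_5 = max(X_4, X_3) + 5  [with X_4=10, X_3=-2]  = 15

15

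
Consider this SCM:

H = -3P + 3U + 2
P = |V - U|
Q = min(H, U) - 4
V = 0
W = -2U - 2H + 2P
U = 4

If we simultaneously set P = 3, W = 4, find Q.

Setting P = 3, W = 4 by intervention discards those variables' equations.
H = -3P + 3U + 2  [with P=3, U=4]  = 5
Q = min(H, U) - 4  [with H=5, U=4]  = 0

0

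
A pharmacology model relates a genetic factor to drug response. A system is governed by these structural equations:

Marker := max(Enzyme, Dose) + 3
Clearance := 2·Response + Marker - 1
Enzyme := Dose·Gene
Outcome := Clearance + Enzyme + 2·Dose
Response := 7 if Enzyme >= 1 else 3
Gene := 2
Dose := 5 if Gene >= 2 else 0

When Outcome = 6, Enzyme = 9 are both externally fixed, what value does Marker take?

The joint intervention fixes Outcome = 6, Enzyme = 9, removing each variable's own equation.
Dose = 5 if Gene >= 2 else 0  [with Gene=2]  = 5
Marker = max(Enzyme, Dose) + 3  [with Enzyme=9, Dose=5]  = 12

12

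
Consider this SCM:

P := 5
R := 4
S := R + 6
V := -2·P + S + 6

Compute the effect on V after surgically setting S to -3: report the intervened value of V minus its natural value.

The intervention breaks the incoming arrows to S: S := R + 6 no longer applies, and S = -3.
V = -2·P + S + 6  [with P=5, S=-3]  = -7
Without intervention: S = R + 6  [with R=4]  = 10; V = -2·P + S + 6  [with P=5, S=10]  = 6.
Change = -7 − 6 = -13.

-13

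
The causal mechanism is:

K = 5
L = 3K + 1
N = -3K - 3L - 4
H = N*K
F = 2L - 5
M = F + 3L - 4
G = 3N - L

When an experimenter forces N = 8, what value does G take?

The intervention breaks the incoming arrows to N: N = -3K - 3L - 4 no longer applies, and N = 8.
L = 3K + 1  [with K=5]  = 16
G = 3N - L  [with N=8, L=16]  = 8

8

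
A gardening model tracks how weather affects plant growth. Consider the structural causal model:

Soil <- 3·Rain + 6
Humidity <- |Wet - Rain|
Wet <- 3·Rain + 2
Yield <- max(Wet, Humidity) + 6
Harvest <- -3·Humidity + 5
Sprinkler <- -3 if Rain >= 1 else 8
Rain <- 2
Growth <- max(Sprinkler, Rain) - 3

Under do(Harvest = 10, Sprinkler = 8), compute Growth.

5

Under do(Harvest = 10, Sprinkler = 8), each intervened variable's structural equation is replaced by its fixed value.
Growth = max(Sprinkler, Rain) - 3  [with Sprinkler=8, Rain=2]  = 5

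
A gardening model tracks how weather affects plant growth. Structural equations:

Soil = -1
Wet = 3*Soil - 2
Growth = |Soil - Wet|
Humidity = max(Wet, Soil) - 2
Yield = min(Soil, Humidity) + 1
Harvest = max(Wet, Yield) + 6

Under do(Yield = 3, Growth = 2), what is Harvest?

9

The joint intervention fixes Yield = 3, Growth = 2, removing each variable's own equation.
Wet = 3*Soil - 2  [with Soil=-1]  = -5
Harvest = max(Wet, Yield) + 6  [with Wet=-5, Yield=3]  = 9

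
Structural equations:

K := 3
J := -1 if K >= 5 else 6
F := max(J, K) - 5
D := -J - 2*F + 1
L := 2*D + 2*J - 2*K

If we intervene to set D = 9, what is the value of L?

Intervening sets D = 9 and removes its equation (D := -J - 2*F + 1).
J = -1 if K >= 5 else 6  [with K=3]  = 6
L = 2*D + 2*J - 2*K  [with D=9, J=6, K=3]  = 24

24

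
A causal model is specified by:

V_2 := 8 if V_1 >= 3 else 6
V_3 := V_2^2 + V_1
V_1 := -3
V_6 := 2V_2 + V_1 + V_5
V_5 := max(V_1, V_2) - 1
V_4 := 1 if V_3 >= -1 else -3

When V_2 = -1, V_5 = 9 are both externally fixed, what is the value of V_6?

Setting V_2 = -1, V_5 = 9 by intervention discards those variables' equations.
V_6 = 2V_2 + V_1 + V_5  [with V_2=-1, V_1=-3, V_5=9]  = 4

4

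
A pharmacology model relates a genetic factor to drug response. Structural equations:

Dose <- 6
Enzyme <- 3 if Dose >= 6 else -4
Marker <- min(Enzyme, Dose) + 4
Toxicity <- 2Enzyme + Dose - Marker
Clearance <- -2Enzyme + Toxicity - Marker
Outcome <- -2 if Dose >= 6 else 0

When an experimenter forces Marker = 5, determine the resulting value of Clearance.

-4

do(Marker=5) replaces the equation Marker <- min(Enzyme, Dose) + 4 with the constant Marker = 5.
Enzyme = 3 if Dose >= 6 else -4  [with Dose=6]  = 3
Toxicity = 2Enzyme + Dose - Marker  [with Enzyme=3, Dose=6, Marker=5]  = 7
Clearance = -2Enzyme + Toxicity - Marker  [with Enzyme=3, Toxicity=7, Marker=5]  = -4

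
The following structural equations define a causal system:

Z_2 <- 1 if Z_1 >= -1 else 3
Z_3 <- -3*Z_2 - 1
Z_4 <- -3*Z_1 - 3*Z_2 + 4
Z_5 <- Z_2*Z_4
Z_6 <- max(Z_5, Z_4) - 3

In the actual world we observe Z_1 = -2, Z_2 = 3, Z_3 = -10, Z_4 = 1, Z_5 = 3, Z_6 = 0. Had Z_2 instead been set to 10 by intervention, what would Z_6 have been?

-23

Under do(Z_2=10), the mechanism Z_2 <- 1 if Z_1 >= -1 else 3 is discarded; Z_2 is fixed at 10.
Z_4 = -3*Z_1 - 3*Z_2 + 4  [with Z_1=-2, Z_2=10]  = -20
Z_5 = Z_2*Z_4  [with Z_2=10, Z_4=-20]  = -200
Z_6 = max(Z_5, Z_4) - 3  [with Z_5=-200, Z_4=-20]  = -23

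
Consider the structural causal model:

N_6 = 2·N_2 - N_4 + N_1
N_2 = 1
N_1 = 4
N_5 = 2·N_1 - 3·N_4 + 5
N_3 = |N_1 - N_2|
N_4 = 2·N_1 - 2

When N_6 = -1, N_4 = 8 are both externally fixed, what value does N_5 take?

Setting N_6 = -1, N_4 = 8 by intervention discards those variables' equations.
N_5 = 2·N_1 - 3·N_4 + 5  [with N_1=4, N_4=8]  = -11

-11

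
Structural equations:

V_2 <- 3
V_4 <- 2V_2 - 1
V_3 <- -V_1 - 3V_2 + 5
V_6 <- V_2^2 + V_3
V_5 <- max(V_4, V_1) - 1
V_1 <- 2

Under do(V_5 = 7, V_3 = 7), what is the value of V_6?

16

The joint intervention fixes V_5 = 7, V_3 = 7, removing each variable's own equation.
V_6 = V_2^2 + V_3  [with V_2=3, V_3=7]  = 16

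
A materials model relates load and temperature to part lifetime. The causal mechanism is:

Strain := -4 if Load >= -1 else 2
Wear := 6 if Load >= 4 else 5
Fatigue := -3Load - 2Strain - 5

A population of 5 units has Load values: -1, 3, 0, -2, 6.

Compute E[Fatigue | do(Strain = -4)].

-0.6

Under do(Strain=-4), Strain's equation is replaced by Strain=-4 for every unit. Per-unit Fatigue: 6, -6, 3, 9, -15. Mean = -0.6.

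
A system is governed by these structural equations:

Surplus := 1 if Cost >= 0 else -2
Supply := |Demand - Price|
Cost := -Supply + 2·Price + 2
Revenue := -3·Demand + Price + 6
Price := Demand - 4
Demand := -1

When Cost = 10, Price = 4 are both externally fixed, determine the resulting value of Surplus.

1

The joint intervention fixes Cost = 10, Price = 4, removing each variable's own equation.
Surplus = 1 if Cost >= 0 else -2  [with Cost=10]  = 1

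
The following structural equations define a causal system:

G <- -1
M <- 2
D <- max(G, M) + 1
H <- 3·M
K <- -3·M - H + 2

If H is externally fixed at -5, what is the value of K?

1

Intervening sets H = -5 and removes its equation (H <- 3·M).
K = -3·M - H + 2  [with M=2, H=-5]  = 1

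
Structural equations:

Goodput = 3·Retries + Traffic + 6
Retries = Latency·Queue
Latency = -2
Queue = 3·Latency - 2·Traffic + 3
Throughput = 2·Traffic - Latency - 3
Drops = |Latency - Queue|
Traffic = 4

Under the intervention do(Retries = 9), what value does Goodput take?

37

Under do(Retries=9), the mechanism Retries = Latency·Queue is discarded; Retries is fixed at 9.
Goodput = 3·Retries + Traffic + 6  [with Retries=9, Traffic=4]  = 37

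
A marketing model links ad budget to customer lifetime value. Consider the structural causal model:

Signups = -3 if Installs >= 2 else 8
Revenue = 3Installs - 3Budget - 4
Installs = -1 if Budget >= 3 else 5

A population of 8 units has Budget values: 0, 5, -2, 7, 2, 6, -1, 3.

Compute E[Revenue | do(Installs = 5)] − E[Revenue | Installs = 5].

-8.25

do(Installs=5) breaks Installs's dependence on Budget. With Installs=5 fixed, Revenue across the units is 11, -4, 17, -10, 5, -7, 14, 2, mean 3.5.
Observing Installs=5 restricts to units where Installs's equation naturally yields 5: Budget ∈ {0, -2, 2, -1}. In that subpopulation Revenue = 11, 17, 5, 14, mean 11.75.
Difference = 3.5 − 11.75 = -8.25.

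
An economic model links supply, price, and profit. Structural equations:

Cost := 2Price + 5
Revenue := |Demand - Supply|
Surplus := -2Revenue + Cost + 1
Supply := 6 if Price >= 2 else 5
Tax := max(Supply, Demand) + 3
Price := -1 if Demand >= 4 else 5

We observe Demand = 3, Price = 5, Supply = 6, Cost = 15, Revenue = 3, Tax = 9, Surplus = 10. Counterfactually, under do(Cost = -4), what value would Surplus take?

The intervention breaks the incoming arrows to Cost: Cost := 2Price + 5 no longer applies, and Cost = -4.
Price = -1 if Demand >= 4 else 5  [with Demand=3]  = 5
Supply = 6 if Price >= 2 else 5  [with Price=5]  = 6
Revenue = |Demand - Supply|  [with Demand=3, Supply=6]  = 3
Surplus = -2Revenue + Cost + 1  [with Revenue=3, Cost=-4]  = -9

-9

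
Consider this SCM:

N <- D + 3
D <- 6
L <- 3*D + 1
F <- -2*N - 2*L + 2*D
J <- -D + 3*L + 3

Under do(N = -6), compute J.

54

do(N=-6) replaces the equation N <- D + 3 with the constant N = -6.
J is not downstream of the intervention, so its value is determined by the original equations.
L = 3*D + 1  [with D=6]  = 19
J = -D + 3*L + 3  [with D=6, L=19]  = 54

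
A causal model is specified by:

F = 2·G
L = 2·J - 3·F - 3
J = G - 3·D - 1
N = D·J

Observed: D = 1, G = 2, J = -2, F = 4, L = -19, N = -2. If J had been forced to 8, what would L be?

1

do(J=8) replaces the equation J = G - 3·D - 1 with the constant J = 8.
F = 2·G  [with G=2]  = 4
L = 2·J - 3·F - 3  [with J=8, F=4]  = 1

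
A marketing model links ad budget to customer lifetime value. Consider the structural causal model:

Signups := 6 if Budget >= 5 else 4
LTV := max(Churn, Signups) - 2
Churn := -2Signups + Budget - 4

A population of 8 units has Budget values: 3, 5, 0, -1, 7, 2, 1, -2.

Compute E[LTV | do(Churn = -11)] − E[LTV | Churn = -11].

do(Churn=-11) breaks Churn's dependence on Budget. With Churn=-11 fixed, LTV across the units is 2, 4, 2, 2, 4, 2, 2, 2, mean 2.5.
Observing Churn=-11 restricts to units where Churn's equation naturally yields -11: Budget ∈ {5, 1}. In that subpopulation LTV = 4, 2, mean 3.
Difference = 2.5 − 3 = -0.5.

-0.5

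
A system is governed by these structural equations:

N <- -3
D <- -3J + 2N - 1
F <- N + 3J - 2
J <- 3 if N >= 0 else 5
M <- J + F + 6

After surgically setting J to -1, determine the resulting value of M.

-3

Under do(J=-1), the mechanism J <- 3 if N >= 0 else 5 is discarded; J is fixed at -1.
F = N + 3J - 2  [with N=-3, J=-1]  = -8
M = J + F + 6  [with J=-1, F=-8]  = -3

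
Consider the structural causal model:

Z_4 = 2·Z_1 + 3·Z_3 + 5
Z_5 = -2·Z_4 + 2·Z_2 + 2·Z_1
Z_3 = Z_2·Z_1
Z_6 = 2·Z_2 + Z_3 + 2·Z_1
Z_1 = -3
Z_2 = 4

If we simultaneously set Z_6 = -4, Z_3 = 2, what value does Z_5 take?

-8

Under do(Z_6 = -4, Z_3 = 2), each intervened variable's structural equation is replaced by its fixed value.
Z_4 = 2·Z_1 + 3·Z_3 + 5  [with Z_1=-3, Z_3=2]  = 5
Z_5 = -2·Z_4 + 2·Z_2 + 2·Z_1  [with Z_4=5, Z_2=4, Z_1=-3]  = -8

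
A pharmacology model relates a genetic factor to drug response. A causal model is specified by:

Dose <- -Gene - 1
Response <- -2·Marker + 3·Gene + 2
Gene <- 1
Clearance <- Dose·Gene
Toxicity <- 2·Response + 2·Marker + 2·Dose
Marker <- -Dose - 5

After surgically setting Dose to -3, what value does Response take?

Under do(Dose=-3), the mechanism Dose <- -Gene - 1 is discarded; Dose is fixed at -3.
Marker = -Dose - 5  [with Dose=-3]  = -2
Response = -2·Marker + 3·Gene + 2  [with Marker=-2, Gene=1]  = 9

9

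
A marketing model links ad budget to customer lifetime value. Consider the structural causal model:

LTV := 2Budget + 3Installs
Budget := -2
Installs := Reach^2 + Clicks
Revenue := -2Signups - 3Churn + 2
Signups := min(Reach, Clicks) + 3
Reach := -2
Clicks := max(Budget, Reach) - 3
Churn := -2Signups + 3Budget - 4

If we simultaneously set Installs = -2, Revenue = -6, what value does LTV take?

-10

Setting Installs = -2, Revenue = -6 by intervention discards those variables' equations.
LTV = 2Budget + 3Installs  [with Budget=-2, Installs=-2]  = -10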